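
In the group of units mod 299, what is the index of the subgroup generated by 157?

Since 157 ∈ (Z/299Z)^×, its order divides φ(299) = φ(13·23) = (13−1)·(23−1) = 12·22 = 264 = 2^3 · 3 · 11.
Divisors of 264: 1, 2, 3, 4, 6, 8, 11, 12, 22, 24, 33, 44, 66, 88, 132, 264.
Check 157^d mod 299 for each divisor in increasing order:
157^1 ≡ 157 (mod 299)
157^2 ≡ 131 (mod 299)
157^3 ≡ 235 (mod 299)
157^4 ≡ 118 (mod 299)
157^6 ≡ 209 (mod 299)
157^8 ≡ 170 (mod 299)
157^11 ≡ 183 (mod 299)
157^12 ≡ 27 (mod 299)
157^22 ≡ 1 (mod 299) ✓
Thus |⟨157⟩| = ord(157) = 22.
[(Z/299Z)^× : ⟨157⟩] = 264/22 = 12.

12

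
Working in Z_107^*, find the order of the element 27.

53

Since 27 ∈ (Z/107Z)^×, its order divides φ(107) = 107 − 1 = 106 = 2 · 53.
Divisors of 106: 1, 2, 53, 106.
Check 27^d mod 107 for each divisor in increasing order:
27^1 ≡ 27 (mod 107)
27^2 ≡ 87 (mod 107)
27^53 ≡ 1 (mod 107) ✓
Therefore the multiplicative order of 27 modulo 107 is 53.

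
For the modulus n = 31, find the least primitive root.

3

φ(31) = 31 − 1 = 30 = 2 · 3 · 5.
g is a primitive root iff g^(30/q) ≢ 1 (mod 31) for each prime q ∈ {2, 3, 5}.
g = 2: 2^15 ≡ 1 — hits 1, so not a primitive root.
g = 3: 3^15 ≡ 30; 3^10 ≡ 25; 3^6 ≡ 16 — none is 1, so 3 is a primitive root.
Hence the least primitive root of 31 is 3.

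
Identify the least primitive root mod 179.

2

φ(179) = 179 − 1 = 178 = 2 · 89.
Test candidates g = 2, 3, … against the prime factors q ∈ {2, 89} of φ(179): g is a generator iff g^(178/q) ≢ 1 for every such q.
g = 2: 2^89 ≡ 178; 2^2 ≡ 4 — none is 1, so 2 is a primitive root.
So 2 is the smallest generator of (Z/179Z)^×.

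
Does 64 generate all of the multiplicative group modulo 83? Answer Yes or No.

φ(83) = 83 − 1 = 82 = 2 · 41.
An element g generates (Z/83Z)^× iff g^(82/q) ≢ 1 (mod 83) for each prime q ∈ {2, 41}.
64^41 ≡ 1 (mod 83)  [q = 2: ≡ 1 ✗]
64^2 ≡ 29 (mod 83)  [q = 41: ≢ 1 ✓]
Since 64^41 ≡ 1, the order of 64 divides 41 < 82, so 64 is not a primitive root.

No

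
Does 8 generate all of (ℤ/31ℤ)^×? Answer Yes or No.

No

φ(31) = 31 − 1 = 30 = 2 · 3 · 5.
It suffices to check that the order of 8 is not a proper divisor of 30: compute 8^(30/q) for q ∈ {2, 3, 5}.
8^15 ≡ 1 (mod 31)  [q = 2: ≡ 1 ✗]
8^10 ≡ 1 (mod 31)  [q = 3: ≡ 1 ✗]
8^6 ≡ 8 (mod 31)  [q = 5: ≢ 1 ✓]
8^15 ≡ 1 shows ord(8) | 15, strictly less than φ(31); not a primitive root.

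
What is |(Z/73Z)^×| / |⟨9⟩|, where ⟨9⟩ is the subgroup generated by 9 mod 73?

12

By Lagrange's theorem, ord_73(9) divides φ(73) = 73 − 1 = 72 = 2^3 · 3^2.
Divisors of 72: 1, 2, 3, 4, 6, 8, 9, 12, 18, 24, 36, 72.
Check 9^d mod 73 for each divisor in increasing order:
9^1 ≡ 9 (mod 73)
9^2 ≡ 8 (mod 73)
9^3 ≡ 72 (mod 73)
9^4 ≡ 64 (mod 73)
9^6 ≡ 1 (mod 73) ✓
The order of 9 is 6, so the subgroup it generates has 6 elements.
The index is φ(73) / ord(9) = 72 / 6 = 12.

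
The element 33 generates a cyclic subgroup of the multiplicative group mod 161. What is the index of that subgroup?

2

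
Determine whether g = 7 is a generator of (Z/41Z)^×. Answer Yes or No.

φ(41) = 41 − 1 = 40 = 2^3 · 5.
An element g generates (Z/41Z)^× iff g^(40/q) ≢ 1 (mod 41) for each prime q ∈ {2, 5}.
7^20 ≡ 40 (mod 41)  [q = 2: ≢ 1 ✓]
7^8 ≡ 37 (mod 41)  [q = 5: ≢ 1 ✓]
All checks pass, so 7 has order 40 and is a primitive root modulo 41.

Yes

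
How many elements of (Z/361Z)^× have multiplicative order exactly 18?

φ(361) = φ(19^2) = 19·(19−1) = 342 = 2 · 3^2 · 19.
In a cyclic group of order 342, there are φ(d) elements of order d for each divisor d of 342, and zero for non-divisors.
18 = 2 · 3^2 divides 342, and φ(18) = 6.

6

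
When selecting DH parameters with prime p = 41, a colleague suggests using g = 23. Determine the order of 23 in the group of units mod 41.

10

By Lagrange's theorem, ord_41(23) divides φ(41) = 41 − 1 = 40 = 2^3 · 5.
Divisors of 40: 1, 2, 4, 5, 8, 10, 20, 40.
Compute 23^d (mod 41) for the divisors d until we hit 1:
23^1 ≡ 23 (mod 41)
23^2 ≡ 37 (mod 41)
23^4 ≡ 16 (mod 41)
23^5 ≡ 40 (mod 41)
23^8 ≡ 10 (mod 41)
23^10 ≡ 1 (mod 41) ✓
So ord_41(23) = 10.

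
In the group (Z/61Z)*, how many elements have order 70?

φ(61) = 61 − 1 = 60 = 2^2 · 3 · 5.
(Z/61Z)^× is cyclic (|G| = 60); a cyclic group of order m has exactly φ(d) elements of each order d | m, and none otherwise.
70 does not divide 60, so no element of (Z/61Z)^× has order 70.

0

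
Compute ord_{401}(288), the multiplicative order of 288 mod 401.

100

Since 288 ∈ (Z/401Z)^×, its order divides φ(401) = 401 − 1 = 400 = 2^4 · 5^2.
Divisors of 400: 1, 2, 4, 5, 8, 10, 16, 20, 25, 40, 50, 80, 100, 200, 400.
Evaluate successive powers at the divisors of 400:
288^1 ≡ 288
288^2 ≡ 338
288^4 ≡ 360
288^5 ≡ 222
288^8 ≡ 77
288^10 ≡ 362
288^16 ≡ 315
288^20 ≡ 318
288^25 ≡ 20
288^40 ≡ 72
288^50 ≡ 400
288^80 ≡ 372
288^100 ≡ 1
So ord_401(288) = 100.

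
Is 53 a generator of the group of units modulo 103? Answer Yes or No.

φ(103) = 103 − 1 = 102 = 2 · 3 · 17.
Test 53^(102/q) mod 103 for each prime factor q of 102:
53^51 ≡ 102 (mod 103)  [q = 2: ≢ 1 ✓]
53^34 ≡ 56 (mod 103)  [q = 3: ≢ 1 ✓]
53^6 ≡ 13 (mod 103)  [q = 17: ≢ 1 ✓]
None equal 1, so ord_103(53) = 102: 53 is a primitive root.

Yes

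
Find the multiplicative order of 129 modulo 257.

16

By Lagrange's theorem, ord_257(129) divides φ(257) = 257 − 1 = 256 = 2^8.
Divisors of 256: 1, 2, 4, 8, 16, 32, 64, 128, 256.
Test each divisor d:
129^1 ≡ 129 (mod 257)
129^2 ≡ 193 (mod 257)
129^4 ≡ 241 (mod 257)
129^8 ≡ 256 (mod 257)
129^16 ≡ 1 (mod 257) ✓
So ord_257(129) = 16.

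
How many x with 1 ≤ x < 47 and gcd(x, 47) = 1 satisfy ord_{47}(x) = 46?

22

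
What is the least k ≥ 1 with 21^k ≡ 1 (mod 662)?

Since 21 ∈ (Z/662Z)^×, its order divides φ(662) = φ(2)·φ(331) = 1·330 = 330 = 2 · 3 · 5 · 11.
Divisors of 330: 1, 2, 3, 5, 6, 10, 11, 15, 22, 30, 33, 55, 66, 110, 165, 330.
Evaluate successive powers at the divisors of 330:
21^1 ≡ 21 (mod 662)
21^2 ≡ 441 (mod 662)
21^3 ≡ 655 (mod 662)
21^5 ≡ 223 (mod 662)
21^6 ≡ 49 (mod 662)
21^10 ≡ 79 (mod 662)
21^11 ≡ 335 (mod 662)
21^15 ≡ 405 (mod 662)
21^22 ≡ 347 (mod 662)
21^30 ≡ 511 (mod 662)
21^33 ≡ 395 (mod 662)
21^55 ≡ 31 (mod 662)
21^66 ≡ 455 (mod 662)
21^110 ≡ 299 (mod 662)
21^165 ≡ 1 (mod 662) ✓
So ord_662(21) = 165.

165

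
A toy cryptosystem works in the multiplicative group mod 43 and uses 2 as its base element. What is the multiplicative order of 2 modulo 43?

14

ord(2) | φ(43) = 43 − 1 = 42 = 2 · 3 · 7.
Divisors of 42: 1, 2, 3, 6, 7, 14, 21, 42.
Evaluate successive powers at the divisors of 42:
2^1 ≡ 2
2^2 ≡ 4
2^3 ≡ 8
2^6 ≡ 21
2^7 ≡ 42
2^14 ≡ 1
Therefore the multiplicative order of 2 modulo 43 is 14.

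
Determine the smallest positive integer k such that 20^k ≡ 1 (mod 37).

By Lagrange's theorem, ord_37(20) divides φ(37) = 37 − 1 = 36 = 2^2 · 3^2.
Divisors of 36: 1, 2, 3, 4, 6, 9, 12, 18, 36.
Check 20^d mod 37 for each divisor in increasing order:
20^1 ≡ 20
20^2 ≡ 30
20^3 ≡ 8
20^4 ≡ 12
20^6 ≡ 27
20^9 ≡ 31
20^12 ≡ 26
20^18 ≡ 36
20^36 ≡ 1
Hence ord(20) = 36.

36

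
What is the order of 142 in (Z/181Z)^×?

By Lagrange's theorem, ord_181(142) divides φ(181) = 181 − 1 = 180 = 2^2 · 3^2 · 5.
Divisors of 180: 1, 2, 3, 4, 5, 6, 9, 10, 12, 15, 18, 20, 30, 36, 45, 60, 90, 180.
Evaluate successive powers at the divisors of 180:
142^1 ≡ 142 (mod 181)
142^2 ≡ 73 (mod 181)
142^3 ≡ 49 (mod 181)
142^4 ≡ 80 (mod 181)
142^5 ≡ 138 (mod 181)
142^6 ≡ 48 (mod 181)
142^9 ≡ 180 (mod 181)
142^10 ≡ 39 (mod 181)
142^12 ≡ 132 (mod 181)
142^15 ≡ 133 (mod 181)
142^18 ≡ 1 (mod 181) ✓
Hence ord(142) = 18.

18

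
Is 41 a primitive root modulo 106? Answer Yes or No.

Yes

φ(106) = φ(2)·φ(53) = 1·52 = 52 = 2^2 · 13.
41 is a primitive root mod 106 iff 41^(φ(106)/q) ≢ 1 for every prime q | φ(106), i.e. q ∈ {2, 13}.
41^26 ≡ 105 (mod 106)  [q = 2: ≢ 1 ✓]
41^4 ≡ 13 (mod 106)  [q = 13: ≢ 1 ✓]
Every test exponent gives a nontrivial residue, hence 41 generates the full group.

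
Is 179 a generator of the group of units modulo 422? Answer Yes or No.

No

φ(422) = φ(2)·φ(211) = 1·210 = 210 = 2 · 3 · 5 · 7.
An element g generates (Z/422Z)^× iff g^(210/q) ≢ 1 (mod 422) for each prime q ∈ {2, 3, 5, 7}.
179^105 ≡ 1 (mod 422)  [q = 2: ≡ 1 ✗]
179^70 ≡ 225 (mod 422)  [q = 3: ≢ 1 ✓]
179^42 ≡ 1 (mod 422)  [q = 5: ≡ 1 ✗]
179^30 ≡ 199 (mod 422)  [q = 7: ≢ 1 ✓]
179^105 ≡ 1 shows ord(179) | 105, strictly less than φ(422); not a primitive root.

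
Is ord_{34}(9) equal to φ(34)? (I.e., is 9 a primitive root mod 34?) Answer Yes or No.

φ(34) = φ(2)·φ(17) = 1·16 = 16 = 2^4.
It suffices to check that the order of 9 is not a proper divisor of 16: compute 9^(16/q) for q ∈ {2}.
9^8 ≡ 1 (mod 34)  [q = 2: ≡ 1 ✗]
9^8 ≡ 1 shows ord(9) | 8, strictly less than φ(34); not a primitive root.

No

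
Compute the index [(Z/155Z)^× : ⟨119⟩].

20

By Lagrange's theorem, ord_155(119) divides φ(155) = φ(5·31) = (5−1)·(31−1) = 4·30 = 120 = 2^3 · 3 · 5.
Divisors of 120: 1, 2, 3, 4, 5, 6, 8, 10, 12, 15, 20, 24, 30, 40, 60, 120.
Check 119^d mod 155 for each divisor in increasing order:
119^1 ≡ 119 (mod 155)
119^2 ≡ 56 (mod 155)
119^3 ≡ 154 (mod 155)
119^4 ≡ 36 (mod 155)
119^5 ≡ 99 (mod 155)
119^6 ≡ 1 (mod 155) ✓
Thus |⟨119⟩| = ord(119) = 6.
[(Z/155Z)^× : ⟨119⟩] = 120/6 = 20.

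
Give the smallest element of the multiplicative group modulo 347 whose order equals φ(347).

2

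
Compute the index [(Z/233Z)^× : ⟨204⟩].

8

Since 204 ∈ (Z/233Z)^×, its order divides φ(233) = 233 − 1 = 232 = 2^3 · 29.
Divisors of 232: 1, 2, 4, 8, 29, 58, 116, 232.
Check 204^d mod 233 for each divisor in increasing order:
204^1 ≡ 204 (mod 233)
204^2 ≡ 142 (mod 233)
204^4 ≡ 126 (mod 233)
204^8 ≡ 32 (mod 233)
204^29 ≡ 1 (mod 233) ✓
Thus |⟨204⟩| = ord(204) = 29.
Index = |(Z/233Z)^×| / |⟨204⟩| = 232 / 29 = 8.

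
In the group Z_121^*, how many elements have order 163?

0

φ(121) = φ(11^2) = 11·(11−1) = 110 = 2 · 5 · 11.
In a cyclic group of order 110, there are φ(d) elements of order d for each divisor d of 110, and zero for non-divisors.
Here 110 is not a multiple of 163, so there are no elements of order 163.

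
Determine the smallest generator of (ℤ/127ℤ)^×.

φ(127) = 127 − 1 = 126 = 2 · 3^2 · 7.
g is a primitive root iff g^(126/q) ≢ 1 (mod 127) for each prime q ∈ {2, 3, 7}.
g = 2: 2^63 ≡ 1 — hits 1, so not a primitive root.
g = 3: 3^63 ≡ 126; 3^42 ≡ 107; 3^18 ≡ 4 — none is 1, so 3 is a primitive root.
The smallest primitive root modulo 127 is 3.

3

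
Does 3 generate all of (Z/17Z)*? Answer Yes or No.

Yes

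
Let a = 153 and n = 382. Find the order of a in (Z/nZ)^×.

ord(153) | φ(382) = φ(2)·φ(191) = 1·190 = 190 = 2 · 5 · 19.
Divisors of 190: 1, 2, 5, 10, 19, 38, 95, 190.
Check 153^d mod 382 for each divisor in increasing order:
153^1 ≡ 153 (mod 382)
153^2 ≡ 107 (mod 382)
153^5 ≡ 227 (mod 382)
153^10 ≡ 341 (mod 382)
153^19 ≡ 1 (mod 382) ✓
Hence ord(153) = 19.

19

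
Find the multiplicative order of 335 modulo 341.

ord(335) | φ(341) = φ(11·31) = (11−1)·(31−1) = 10·30 = 300 = 2^2 · 3 · 5^2.
Divisors of 300: 1, 2, 3, 4, 5, 6, 10, 12, 15, 20, 25, 30, 50, 60, 75, 100, 150, 300.
Test each divisor d:
335^1 ≡ 335 (mod 341)
335^2 ≡ 36 (mod 341)
335^3 ≡ 125 (mod 341)
335^4 ≡ 273 (mod 341)
335^5 ≡ 67 (mod 341)
335^6 ≡ 280 (mod 341)
335^10 ≡ 56 (mod 341)
335^12 ≡ 311 (mod 341)
335^15 ≡ 1 (mod 341) ✓
The smallest such exponent is 15, so the order of 335 is 15.

15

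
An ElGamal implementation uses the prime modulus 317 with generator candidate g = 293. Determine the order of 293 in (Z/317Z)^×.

158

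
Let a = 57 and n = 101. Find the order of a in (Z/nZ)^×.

20

The order of 57 must divide φ(101) = 101 − 1 = 100 = 2^2 · 5^2.
Divisors of 100: 1, 2, 4, 5, 10, 20, 25, 50, 100.
Compute 57^d (mod 101) for the divisors d until we hit 1:
57^1 ≡ 57 (mod 101)
57^2 ≡ 17 (mod 101)
57^4 ≡ 87 (mod 101)
57^5 ≡ 10 (mod 101)
57^10 ≡ 100 (mod 101)
57^20 ≡ 1 (mod 101) ✓
Hence ord(57) = 20.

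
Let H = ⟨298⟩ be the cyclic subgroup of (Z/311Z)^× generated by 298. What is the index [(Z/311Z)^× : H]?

5

By Lagrange's theorem, ord_311(298) divides φ(311) = 311 − 1 = 310 = 2 · 5 · 31.
Divisors of 310: 1, 2, 5, 10, 31, 62, 155, 310.
Evaluate successive powers at the divisors of 310:
298^1 ≡ 298
298^2 ≡ 169
298^5 ≡ 41
298^10 ≡ 126
298^31 ≡ 310
298^62 ≡ 1
So ord_311(298) = 62, hence |⟨298⟩| = 62.
Index = |(Z/311Z)^×| / |⟨298⟩| = 310 / 62 = 5.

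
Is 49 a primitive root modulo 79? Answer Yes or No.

φ(79) = 79 − 1 = 78 = 2 · 3 · 13.
49 is a primitive root mod 79 iff 49^(φ(79)/q) ≢ 1 for every prime q | φ(79), i.e. q ∈ {2, 3, 13}.
49^39 ≡ 1 (mod 79)  [q = 2: ≡ 1 ✗]
49^26 ≡ 23 (mod 79)  [q = 3: ≢ 1 ✓]
49^6 ≡ 8 (mod 79)  [q = 13: ≢ 1 ✓]
49^39 ≡ 1 shows ord(49) | 39, strictly less than φ(79); not a primitive root.

No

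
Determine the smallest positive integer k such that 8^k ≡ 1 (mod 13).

The order of 8 must divide φ(13) = 13 − 1 = 12 = 2^2 · 3.
Divisors of 12: 1, 2, 3, 4, 6, 12.
Compute 8^d (mod 13) for the divisors d until we hit 1:
8^1 ≡ 8 (mod 13)
8^2 ≡ 12 (mod 13)
8^3 ≡ 5 (mod 13)
8^4 ≡ 1 (mod 13) ✓
Hence ord(8) = 4.

4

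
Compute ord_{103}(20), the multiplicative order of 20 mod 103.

The order of 20 must divide φ(103) = 103 − 1 = 102 = 2 · 3 · 17.
Divisors of 102: 1, 2, 3, 6, 17, 34, 51, 102.
Test each divisor d:
20^1 ≡ 20 (mod 103)
20^2 ≡ 91 (mod 103)
20^3 ≡ 69 (mod 103)
20^6 ≡ 23 (mod 103)
20^17 ≡ 47 (mod 103)
20^34 ≡ 46 (mod 103)
20^51 ≡ 102 (mod 103)
20^102 ≡ 1 (mod 103) ✓
The smallest such exponent is 102, so the order of 20 is 102.

102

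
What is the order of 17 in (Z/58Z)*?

4

ord(17) | φ(58) = φ(2)·φ(29) = 1·28 = 28 = 2^2 · 7.
Divisors of 28: 1, 2, 4, 7, 14, 28.
Check 17^d mod 58 for each divisor in increasing order:
17^1 ≡ 17 (mod 58)
17^2 ≡ 57 (mod 58)
17^4 ≡ 1 (mod 58) ✓
So ord_58(17) = 4.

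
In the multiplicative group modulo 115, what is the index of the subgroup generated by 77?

2

By Lagrange's theorem, ord_115(77) divides φ(115) = φ(5·23) = (5−1)·(23−1) = 4·22 = 88 = 2^3 · 11.
Divisors of 88: 1, 2, 4, 8, 11, 22, 44, 88.
Evaluate successive powers at the divisors of 88:
77^1 ≡ 77
77^2 ≡ 64
77^4 ≡ 71
77^8 ≡ 96
77^11 ≡ 93
77^22 ≡ 24
77^44 ≡ 1
Thus |⟨77⟩| = ord(77) = 44.
The index is φ(115) / ord(77) = 88 / 44 = 2.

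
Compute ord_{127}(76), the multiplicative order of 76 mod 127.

The order of 76 must divide φ(127) = 127 − 1 = 126 = 2 · 3^2 · 7.
Divisors of 126: 1, 2, 3, 6, 7, 9, 14, 18, 21, 42, 63, 126.
Test each divisor d:
76^1 ≡ 76 (mod 127)
76^2 ≡ 61 (mod 127)
76^3 ≡ 64 (mod 127)
76^6 ≡ 32 (mod 127)
76^7 ≡ 19 (mod 127)
76^9 ≡ 16 (mod 127)
76^14 ≡ 107 (mod 127)
76^18 ≡ 2 (mod 127)
76^21 ≡ 1 (mod 127) ✓
Therefore the multiplicative order of 76 modulo 127 is 21.

21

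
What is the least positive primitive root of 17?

φ(17) = 17 − 1 = 16 = 2^4.
Test candidates g = 2, 3, … against the prime factors q ∈ {2} of φ(17): g is a generator iff g^(16/q) ≢ 1 for every such q.
g = 2: 2^8 ≡ 1 — hits 1, so not a primitive root.
g = 3: 3^8 ≡ 16 — none is 1, so 3 is a primitive root.
The smallest primitive root modulo 17 is 3.

3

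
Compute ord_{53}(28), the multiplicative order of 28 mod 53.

By Lagrange's theorem, ord_53(28) divides φ(53) = 53 − 1 = 52 = 2^2 · 13.
Divisors of 52: 1, 2, 4, 13, 26, 52.
Compute 28^d (mod 53) for the divisors d until we hit 1:
28^1 ≡ 28 (mod 53)
28^2 ≡ 42 (mod 53)
28^4 ≡ 15 (mod 53)
28^13 ≡ 1 (mod 53) ✓
Hence ord(28) = 13.

13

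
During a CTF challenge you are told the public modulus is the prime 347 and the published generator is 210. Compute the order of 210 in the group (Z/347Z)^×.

346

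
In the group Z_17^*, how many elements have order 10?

0

φ(17) = 17 − 1 = 16 = 2^4.
(Z/17Z)^× is cyclic (|G| = 16); a cyclic group of order m has exactly φ(d) elements of each order d | m, and none otherwise.
Here 16 is not a multiple of 10, so there are no elements of order 10.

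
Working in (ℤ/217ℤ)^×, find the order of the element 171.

30

ord(171) | φ(217) = φ(7·31) = (7−1)·(31−1) = 6·30 = 180 = 2^2 · 3^2 · 5.
Divisors of 180: 1, 2, 3, 4, 5, 6, 9, 10, 12, 15, 18, 20, 30, 36, 45, 60, 90, 180.
Test each divisor d:
171^1 ≡ 171 (mod 217)
171^2 ≡ 163 (mod 217)
171^3 ≡ 97 (mod 217)
171^4 ≡ 95 (mod 217)
171^5 ≡ 187 (mod 217)
171^6 ≡ 78 (mod 217)
171^9 ≡ 188 (mod 217)
171^10 ≡ 32 (mod 217)
171^12 ≡ 8 (mod 217)
171^15 ≡ 125 (mod 217)
171^18 ≡ 190 (mod 217)
171^20 ≡ 156 (mod 217)
171^30 ≡ 1 (mod 217) ✓
The smallest such exponent is 30, so the order of 171 is 30.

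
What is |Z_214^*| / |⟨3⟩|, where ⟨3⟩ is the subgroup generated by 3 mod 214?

Since 3 ∈ (Z/214Z)^×, its order divides φ(214) = φ(2)·φ(107) = 1·106 = 106 = 2 · 53.
Divisors of 106: 1, 2, 53, 106.
Check 3^d mod 214 for each divisor in increasing order:
3^1 ≡ 3 (mod 214)
3^2 ≡ 9 (mod 214)
3^53 ≡ 1 (mod 214) ✓
So ord_214(3) = 53, hence |⟨3⟩| = 53.
[(Z/214Z)^× : ⟨3⟩] = 106/53 = 2.

2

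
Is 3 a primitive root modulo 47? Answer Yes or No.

No

φ(47) = 47 − 1 = 46 = 2 · 23.
Test 3^(46/q) mod 47 for each prime factor q of 46:
3^23 ≡ 1 (mod 47)  [q = 2: ≡ 1 ✗]
3^2 ≡ 9 (mod 47)  [q = 23: ≢ 1 ✓]
The check at q = 2 fails, so 3 generates a proper subgroup.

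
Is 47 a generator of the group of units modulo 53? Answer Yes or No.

No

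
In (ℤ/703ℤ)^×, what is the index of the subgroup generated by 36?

36

By Lagrange's theorem, ord_703(36) divides φ(703) = φ(19·37) = (19−1)·(37−1) = 18·36 = 648 = 2^3 · 3^4.
Divisors of 648: 1, 2, 3, 4, 6, 8, 9, 12, 18, 24, 27, 36, 54, 72, 81, 108, 162, 216, 324, 648.
Check 36^d mod 703 for each divisor in increasing order:
36^1 ≡ 36 (mod 703)
36^2 ≡ 593 (mod 703)
36^3 ≡ 258 (mod 703)
36^4 ≡ 149 (mod 703)
36^6 ≡ 482 (mod 703)
36^8 ≡ 408 (mod 703)
36^9 ≡ 628 (mod 703)
36^12 ≡ 334 (mod 703)
36^18 ≡ 1 (mod 703) ✓
The order of 36 is 18, so the subgroup it generates has 18 elements.
Index = |(Z/703Z)^×| / |⟨36⟩| = 648 / 18 = 36.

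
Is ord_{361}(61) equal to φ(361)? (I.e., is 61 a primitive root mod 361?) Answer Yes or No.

φ(361) = φ(19^2) = 19·(19−1) = 342 = 2 · 3^2 · 19.
Test 61^(342/q) mod 361 for each prime factor q of 342:
61^171 ≡ 1 (mod 361)  [q = 2: ≡ 1 ✗]
61^114 ≡ 68 (mod 361)  [q = 3: ≢ 1 ✓]
61^18 ≡ 191 (mod 361)  [q = 19: ≢ 1 ✓]
The check at q = 2 fails, so 61 generates a proper subgroup.

No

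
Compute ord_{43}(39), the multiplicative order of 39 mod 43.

14

ord(39) | φ(43) = 43 − 1 = 42 = 2 · 3 · 7.
Divisors of 42: 1, 2, 3, 6, 7, 14, 21, 42.
Evaluate successive powers at the divisors of 42:
39^1 ≡ 39 (mod 43)
39^2 ≡ 16 (mod 43)
39^3 ≡ 22 (mod 43)
39^6 ≡ 11 (mod 43)
39^7 ≡ 42 (mod 43)
39^14 ≡ 1 (mod 43) ✓
Therefore the multiplicative order of 39 modulo 43 is 14.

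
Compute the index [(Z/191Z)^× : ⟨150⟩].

10

By Lagrange's theorem, ord_191(150) divides φ(191) = 191 − 1 = 190 = 2 · 5 · 19.
Divisors of 190: 1, 2, 5, 10, 19, 38, 95, 190.
Check 150^d mod 191 for each divisor in increasing order:
150^1 ≡ 150
150^2 ≡ 153
150^5 ≡ 6
150^10 ≡ 36
150^19 ≡ 1
The order of 150 is 19, so the subgroup it generates has 19 elements.
[(Z/191Z)^× : ⟨150⟩] = 190/19 = 10.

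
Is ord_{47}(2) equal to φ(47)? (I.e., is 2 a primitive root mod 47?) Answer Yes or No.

No

φ(47) = 47 − 1 = 46 = 2 · 23.
Test 2^(46/q) mod 47 for each prime factor q of 46:
2^23 ≡ 1 (mod 47)  [q = 2: ≡ 1 ✗]
2^2 ≡ 4 (mod 47)  [q = 23: ≢ 1 ✓]
Since 2^23 ≡ 1, the order of 2 divides 23 < 46, so 2 is not a primitive root.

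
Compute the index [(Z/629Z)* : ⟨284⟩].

4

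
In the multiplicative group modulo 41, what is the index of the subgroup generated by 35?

By Lagrange's theorem, ord_41(35) divides φ(41) = 41 − 1 = 40 = 2^3 · 5.
Divisors of 40: 1, 2, 4, 5, 8, 10, 20, 40.
Test each divisor d:
35^1 ≡ 35 (mod 41)
35^2 ≡ 36 (mod 41)
35^4 ≡ 25 (mod 41)
35^5 ≡ 14 (mod 41)
35^8 ≡ 10 (mod 41)
35^10 ≡ 32 (mod 41)
35^20 ≡ 40 (mod 41)
35^40 ≡ 1 (mod 41) ✓
Thus |⟨35⟩| = ord(35) = 40.
[(Z/41Z)^× : ⟨35⟩] = 40/40 = 1.

1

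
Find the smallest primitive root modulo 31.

φ(31) = 31 − 1 = 30 = 2 · 3 · 5.
Test candidates g = 2, 3, … against the prime factors q ∈ {2, 3, 5} of φ(31): g is a generator iff g^(30/q) ≢ 1 for every such q.
g = 2: 2^15 ≡ 1 — hits 1, so not a primitive root.
g = 3: 3^15 ≡ 30; 3^10 ≡ 25; 3^6 ≡ 16 — none is 1, so 3 is a primitive root.
Hence the least primitive root of 31 is 3.

3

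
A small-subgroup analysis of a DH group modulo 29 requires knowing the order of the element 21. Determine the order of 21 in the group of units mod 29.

28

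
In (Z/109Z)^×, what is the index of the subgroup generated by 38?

12

The order of 38 must divide φ(109) = 109 − 1 = 108 = 2^2 · 3^3.
Divisors of 108: 1, 2, 3, 4, 6, 9, 12, 18, 27, 36, 54, 108.
Evaluate successive powers at the divisors of 108:
38^1 ≡ 38
38^2 ≡ 27
38^3 ≡ 45
38^4 ≡ 75
38^6 ≡ 63
38^9 ≡ 1
So ord_109(38) = 9, hence |⟨38⟩| = 9.
[(Z/109Z)^× : ⟨38⟩] = 108/9 = 12.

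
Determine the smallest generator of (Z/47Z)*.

5

φ(47) = 47 − 1 = 46 = 2 · 23.
g is a primitive root iff g^(46/q) ≢ 1 (mod 47) for each prime q ∈ {2, 23}.
g = 2: 2^23 ≡ 1 — hits 1, so not a primitive root.
g = 3: 3^23 ≡ 1 — hits 1, so not a primitive root.
g = 4: 4^23 ≡ 1 — hits 1, so not a primitive root.
g = 5: 5^23 ≡ 46; 5^2 ≡ 25 — none is 1, so 5 is a primitive root.
The smallest primitive root modulo 47 is 5.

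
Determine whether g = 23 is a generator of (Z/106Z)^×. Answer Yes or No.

φ(106) = φ(2)·φ(53) = 1·52 = 52 = 2^2 · 13.
Test 23^(52/q) mod 106 for each prime factor q of 52:
23^26 ≡ 105 (mod 106)  [q = 2: ≢ 1 ✓]
23^4 ≡ 1 (mod 106)  [q = 13: ≡ 1 ✗]
Since 23^4 ≡ 1, the order of 23 divides 4 < 52, so 23 is not a primitive root.

No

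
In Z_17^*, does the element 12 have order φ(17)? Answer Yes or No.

Yes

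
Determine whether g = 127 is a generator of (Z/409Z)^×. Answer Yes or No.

Yes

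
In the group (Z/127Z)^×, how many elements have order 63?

36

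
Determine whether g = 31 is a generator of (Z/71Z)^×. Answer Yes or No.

Yes

φ(71) = 71 − 1 = 70 = 2 · 5 · 7.
31 is a primitive root mod 71 iff 31^(φ(71)/q) ≢ 1 for every prime q | φ(71), i.e. q ∈ {2, 5, 7}.
31^35 ≡ 70 (mod 71)  [q = 2: ≢ 1 ✓]
31^14 ≡ 54 (mod 71)  [q = 5: ≢ 1 ✓]
31^10 ≡ 20 (mod 71)  [q = 7: ≢ 1 ✓]
All checks pass, so 31 has order 70 and is a primitive root modulo 71.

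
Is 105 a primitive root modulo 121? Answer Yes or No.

Yes

φ(121) = φ(11^2) = 11·(11−1) = 110 = 2 · 5 · 11.
An element g generates (Z/121Z)^× iff g^(110/q) ≢ 1 (mod 121) for each prime q ∈ {2, 5, 11}.
105^55 ≡ 120 (mod 121)  [q = 2: ≢ 1 ✓]
105^22 ≡ 3 (mod 121)  [q = 5: ≢ 1 ✓]
105^10 ≡ 100 (mod 121)  [q = 11: ≢ 1 ✓]
None equal 1, so ord_121(105) = 110: 105 is a primitive root.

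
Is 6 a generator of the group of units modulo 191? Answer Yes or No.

φ(191) = 191 − 1 = 190 = 2 · 5 · 19.
It suffices to check that the order of 6 is not a proper divisor of 190: compute 6^(190/q) for q ∈ {2, 5, 19}.
6^95 ≡ 1 (mod 191)  [q = 2: ≡ 1 ✗]
6^38 ≡ 1 (mod 191)  [q = 5: ≡ 1 ✗]
6^10 ≡ 160 (mod 191)  [q = 19: ≢ 1 ✓]
6^95 ≡ 1 shows ord(6) | 95, strictly less than φ(191); not a primitive root.

No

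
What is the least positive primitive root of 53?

φ(53) = 53 − 1 = 52 = 2^2 · 13.
g is a primitive root iff g^(52/q) ≢ 1 (mod 53) for each prime q ∈ {2, 13}.
g = 2: 2^26 ≡ 52; 2^4 ≡ 16 — none is 1, so 2 is a primitive root.
Hence the least primitive root of 53 is 2.

2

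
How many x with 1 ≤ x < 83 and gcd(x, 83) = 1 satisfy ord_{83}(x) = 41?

φ(83) = 83 − 1 = 82 = 2 · 41.
Since (Z/83Z)^× is cyclic of order 82, the number of elements of order d is φ(d) when d | 82 and 0 otherwise.
41 | 82, and φ(41) = 41 − 1 = 40.

40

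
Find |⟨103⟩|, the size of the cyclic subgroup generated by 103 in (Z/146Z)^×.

24

The order of 103 must divide φ(146) = φ(2)·φ(73) = 1·72 = 72 = 2^3 · 3^2.
Divisors of 72: 1, 2, 3, 4, 6, 8, 9, 12, 18, 24, 36, 72.
Compute 103^d (mod 146) for the divisors d until we hit 1:
103^1 ≡ 103 (mod 146)
103^2 ≡ 97 (mod 146)
103^3 ≡ 63 (mod 146)
103^4 ≡ 65 (mod 146)
103^6 ≡ 27 (mod 146)
103^8 ≡ 137 (mod 146)
103^9 ≡ 95 (mod 146)
103^12 ≡ 145 (mod 146)
103^18 ≡ 119 (mod 146)
103^24 ≡ 1 (mod 146) ✓
Hence ord(103) = 24.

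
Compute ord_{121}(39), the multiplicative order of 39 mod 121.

110

Since 39 ∈ (Z/121Z)^×, its order divides φ(121) = φ(11^2) = 11·(11−1) = 110 = 2 · 5 · 11.
Divisors of 110: 1, 2, 5, 10, 11, 22, 55, 110.
Test each divisor d:
39^1 ≡ 39
39^2 ≡ 69
39^5 ≡ 65
39^10 ≡ 111
39^11 ≡ 94
39^22 ≡ 3
39^55 ≡ 120
39^110 ≡ 1
Therefore the multiplicative order of 39 modulo 121 is 110.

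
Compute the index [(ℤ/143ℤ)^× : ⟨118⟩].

12

Since 118 ∈ (Z/143Z)^×, its order divides φ(143) = φ(11·13) = (11−1)·(13−1) = 10·12 = 120 = 2^3 · 3 · 5.
Divisors of 120: 1, 2, 3, 4, 5, 6, 8, 10, 12, 15, 20, 24, 30, 40, 60, 120.
Test each divisor d:
118^1 ≡ 118
118^2 ≡ 53
118^3 ≡ 105
118^4 ≡ 92
118^5 ≡ 131
118^6 ≡ 14
118^8 ≡ 27
118^10 ≡ 1
Thus |⟨118⟩| = ord(118) = 10.
Index = |(Z/143Z)^×| / |⟨118⟩| = 120 / 10 = 12.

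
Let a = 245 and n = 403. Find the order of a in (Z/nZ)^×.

60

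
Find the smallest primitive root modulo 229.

φ(229) = 229 − 1 = 228 = 2^2 · 3 · 19.
Test candidates g = 2, 3, … against the prime factors q ∈ {2, 3, 19} of φ(229): g is a generator iff g^(228/q) ≢ 1 for every such q.
g = 2: 2^114 ≡ 228; 2^76 ≡ 1 — hits 1, so not a primitive root.
g = 3: 3^114 ≡ 1 — hits 1, so not a primitive root.
g = 4: 4^114 ≡ 1 — hits 1, so not a primitive root.
g = 5: 5^114 ≡ 1 — hits 1, so not a primitive root.
g = 6: 6^114 ≡ 228; 6^76 ≡ 134; 6^12 ≡ 165 — none is 1, so 6 is a primitive root.
The smallest primitive root modulo 229 is 6.

6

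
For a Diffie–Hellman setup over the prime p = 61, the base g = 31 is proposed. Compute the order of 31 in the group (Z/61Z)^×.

60

ord(31) | φ(61) = 61 − 1 = 60 = 2^2 · 3 · 5.
Divisors of 60: 1, 2, 3, 4, 5, 6, 10, 12, 15, 20, 30, 60.
Compute 31^d (mod 61) for the divisors d until we hit 1:
31^1 ≡ 31 (mod 61)
31^2 ≡ 46 (mod 61)
31^3 ≡ 23 (mod 61)
31^4 ≡ 42 (mod 61)
31^5 ≡ 21 (mod 61)
31^6 ≡ 41 (mod 61)
31^10 ≡ 14 (mod 61)
31^12 ≡ 34 (mod 61)
31^15 ≡ 50 (mod 61)
31^20 ≡ 13 (mod 61)
31^30 ≡ 60 (mod 61)
31^60 ≡ 1 (mod 61) ✓
The smallest such exponent is 60, so the order of 31 is 60.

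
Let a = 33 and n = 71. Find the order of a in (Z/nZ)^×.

70

The order of 33 must divide φ(71) = 71 − 1 = 70 = 2 · 5 · 7.
Divisors of 70: 1, 2, 5, 7, 10, 14, 35, 70.
Compute 33^d (mod 71) for the divisors d until we hit 1:
33^1 ≡ 33 (mod 71)
33^2 ≡ 24 (mod 71)
33^5 ≡ 51 (mod 71)
33^7 ≡ 17 (mod 71)
33^10 ≡ 45 (mod 71)
33^14 ≡ 5 (mod 71)
33^35 ≡ 70 (mod 71)
33^70 ≡ 1 (mod 71) ✓
So ord_71(33) = 70.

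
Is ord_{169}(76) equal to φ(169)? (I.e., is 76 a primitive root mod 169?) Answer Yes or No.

Yes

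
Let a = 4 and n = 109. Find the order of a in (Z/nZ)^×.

18

The order of 4 must divide φ(109) = 109 − 1 = 108 = 2^2 · 3^3.
Divisors of 108: 1, 2, 3, 4, 6, 9, 12, 18, 27, 36, 54, 108.
Check 4^d mod 109 for each divisor in increasing order:
4^1 ≡ 4 (mod 109)
4^2 ≡ 16 (mod 109)
4^3 ≡ 64 (mod 109)
4^4 ≡ 38 (mod 109)
4^6 ≡ 63 (mod 109)
4^9 ≡ 108 (mod 109)
4^12 ≡ 45 (mod 109)
4^18 ≡ 1 (mod 109) ✓
So ord_109(4) = 18.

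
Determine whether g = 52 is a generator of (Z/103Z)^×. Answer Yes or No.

No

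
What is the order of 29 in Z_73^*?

By Lagrange's theorem, ord_73(29) divides φ(73) = 73 − 1 = 72 = 2^3 · 3^2.
Divisors of 72: 1, 2, 3, 4, 6, 8, 9, 12, 18, 24, 36, 72.
Compute 29^d (mod 73) for the divisors d until we hit 1:
29^1 ≡ 29
29^2 ≡ 38
29^3 ≡ 7
29^4 ≡ 57
29^6 ≡ 49
29^8 ≡ 37
29^9 ≡ 51
29^12 ≡ 65
29^18 ≡ 46
29^24 ≡ 64
29^36 ≡ 72
29^72 ≡ 1
Therefore the multiplicative order of 29 modulo 73 is 72.

72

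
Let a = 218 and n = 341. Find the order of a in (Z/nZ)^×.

5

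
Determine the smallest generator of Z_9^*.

2

φ(9) = φ(3^2) = 3·(3−1) = 6 = 2 · 3.
g is a primitive root iff g^(6/q) ≢ 1 (mod 9) for each prime q ∈ {2, 3}.
g = 2: 2^3 ≡ 8; 2^2 ≡ 4 — none is 1, so 2 is a primitive root.
So 2 is the smallest generator of (Z/9Z)^×.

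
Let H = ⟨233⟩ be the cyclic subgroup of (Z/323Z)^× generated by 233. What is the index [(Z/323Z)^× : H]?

2

Since 233 ∈ (Z/323Z)^×, its order divides φ(323) = φ(17·19) = (17−1)·(19−1) = 16·18 = 288 = 2^5 · 3^2.
Divisors of 288: 1, 2, 3, 4, 6, 8, 9, 12, 16, 18, 24, 32, 36, 48, 72, 96, 144, 288.
Evaluate successive powers at the divisors of 288:
233^1 ≡ 233 (mod 323)
233^2 ≡ 25 (mod 323)
233^3 ≡ 11 (mod 323)
233^4 ≡ 302 (mod 323)
233^6 ≡ 121 (mod 323)
233^8 ≡ 118 (mod 323)
233^9 ≡ 39 (mod 323)
233^12 ≡ 106 (mod 323)
233^16 ≡ 35 (mod 323)
233^18 ≡ 229 (mod 323)
233^24 ≡ 254 (mod 323)
233^32 ≡ 256 (mod 323)
233^36 ≡ 115 (mod 323)
233^48 ≡ 239 (mod 323)
233^72 ≡ 305 (mod 323)
233^96 ≡ 273 (mod 323)
233^144 ≡ 1 (mod 323) ✓
So ord_323(233) = 144, hence |⟨233⟩| = 144.
The index is φ(323) / ord(233) = 288 / 144 = 2.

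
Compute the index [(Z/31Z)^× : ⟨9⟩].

2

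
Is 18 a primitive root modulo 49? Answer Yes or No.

φ(49) = φ(7^2) = 7·(7−1) = 42 = 2 · 3 · 7.
18 is a primitive root mod 49 iff 18^(φ(49)/q) ≢ 1 for every prime q | φ(49), i.e. q ∈ {2, 3, 7}.
18^21 ≡ 1 (mod 49)  [q = 2: ≡ 1 ✗]
18^14 ≡ 30 (mod 49)  [q = 3: ≢ 1 ✓]
18^6 ≡ 1 (mod 49)  [q = 7: ≡ 1 ✗]
The check at q = 2 fails, so 18 generates a proper subgroup.

No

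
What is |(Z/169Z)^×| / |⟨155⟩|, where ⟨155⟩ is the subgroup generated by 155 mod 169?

ord(155) | φ(169) = φ(13^2) = 13·(13−1) = 156 = 2^2 · 3 · 13.
Divisors of 156: 1, 2, 3, 4, 6, 12, 13, 26, 39, 52, 78, 156.
Check 155^d mod 169 for each divisor in increasing order:
155^1 ≡ 155
155^2 ≡ 27
155^3 ≡ 129
155^4 ≡ 53
155^6 ≡ 79
155^12 ≡ 157
155^13 ≡ 168
155^26 ≡ 1
So ord_169(155) = 26, hence |⟨155⟩| = 26.
[(Z/169Z)^× : ⟨155⟩] = 156/26 = 6.

6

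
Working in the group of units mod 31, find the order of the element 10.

By Lagrange's theorem, ord_31(10) divides φ(31) = 31 − 1 = 30 = 2 · 3 · 5.
Divisors of 30: 1, 2, 3, 5, 6, 10, 15, 30.
Compute 10^d (mod 31) for the divisors d until we hit 1:
10^1 ≡ 10 (mod 31)
10^2 ≡ 7 (mod 31)
10^3 ≡ 8 (mod 31)
10^5 ≡ 25 (mod 31)
10^6 ≡ 2 (mod 31)
10^10 ≡ 5 (mod 31)
10^15 ≡ 1 (mod 31) ✓
So ord_31(10) = 15.

15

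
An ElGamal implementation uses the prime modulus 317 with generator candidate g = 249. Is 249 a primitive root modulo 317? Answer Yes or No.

Yes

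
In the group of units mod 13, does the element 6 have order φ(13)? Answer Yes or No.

φ(13) = 13 − 1 = 12 = 2^2 · 3.
6 is a primitive root mod 13 iff 6^(φ(13)/q) ≢ 1 for every prime q | φ(13), i.e. q ∈ {2, 3}.
6^6 ≡ 12 (mod 13)  [q = 2: ≢ 1 ✓]
6^4 ≡ 9 (mod 13)  [q = 3: ≢ 1 ✓]
All checks pass, so 6 has order 12 and is a primitive root modulo 13.

Yes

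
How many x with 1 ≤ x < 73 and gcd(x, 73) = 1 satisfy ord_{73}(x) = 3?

φ(73) = 73 − 1 = 72 = 2^3 · 3^2.
Since (Z/73Z)^× is cyclic of order 72, the number of elements of order d is φ(d) when d | 72 and 0 otherwise.
3 | 72, and φ(3) = 3 − 1 = 2.

2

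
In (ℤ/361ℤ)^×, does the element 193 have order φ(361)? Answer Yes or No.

φ(361) = φ(19^2) = 19·(19−1) = 342 = 2 · 3^2 · 19.
An element g generates (Z/361Z)^× iff g^(342/q) ≢ 1 (mod 361) for each prime q ∈ {2, 3, 19}.
193^171 ≡ 360 (mod 361)  [q = 2: ≢ 1 ✓]
193^114 ≡ 292 (mod 361)  [q = 3: ≢ 1 ✓]
193^18 ≡ 39 (mod 361)  [q = 19: ≢ 1 ✓]
Every test exponent gives a nontrivial residue, hence 193 generates the full group.

Yes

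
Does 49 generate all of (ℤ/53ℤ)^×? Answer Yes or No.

φ(53) = 53 − 1 = 52 = 2^2 · 13.
It suffices to check that the order of 49 is not a proper divisor of 52: compute 49^(52/q) for q ∈ {2, 13}.
49^26 ≡ 1 (mod 53)  [q = 2: ≡ 1 ✗]
49^4 ≡ 44 (mod 53)  [q = 13: ≢ 1 ✓]
The check at q = 2 fails, so 49 generates a proper subgroup.

No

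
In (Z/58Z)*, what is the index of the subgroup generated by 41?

7

ord(41) | φ(58) = φ(2)·φ(29) = 1·28 = 28 = 2^2 · 7.
Divisors of 28: 1, 2, 4, 7, 14, 28.
Test each divisor d:
41^1 ≡ 41 (mod 58)
41^2 ≡ 57 (mod 58)
41^4 ≡ 1 (mod 58) ✓
The order of 41 is 4, so the subgroup it generates has 4 elements.
Index = |(Z/58Z)^×| / |⟨41⟩| = 28 / 4 = 7.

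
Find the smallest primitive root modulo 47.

5

φ(47) = 47 − 1 = 46 = 2 · 23.
g is a primitive root iff g^(46/q) ≢ 1 (mod 47) for each prime q ∈ {2, 23}.
g = 2: 2^23 ≡ 1 — hits 1, so not a primitive root.
g = 3: 3^23 ≡ 1 — hits 1, so not a primitive root.
g = 4: 4^23 ≡ 1 — hits 1, so not a primitive root.
g = 5: 5^23 ≡ 46; 5^2 ≡ 25 — none is 1, so 5 is a primitive root.
So 5 is the smallest generator of (Z/47Z)^×.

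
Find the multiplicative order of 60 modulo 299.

By Lagrange's theorem, ord_299(60) divides φ(299) = φ(13·23) = (13−1)·(23−1) = 12·22 = 264 = 2^3 · 3 · 11.
Divisors of 264: 1, 2, 3, 4, 6, 8, 11, 12, 22, 24, 33, 44, 66, 88, 132, 264.
Test each divisor d:
60^1 ≡ 60 (mod 299)
60^2 ≡ 12 (mod 299)
60^3 ≡ 122 (mod 299)
60^4 ≡ 144 (mod 299)
60^6 ≡ 233 (mod 299)
60^8 ≡ 105 (mod 299)
60^11 ≡ 252 (mod 299)
60^12 ≡ 170 (mod 299)
60^22 ≡ 116 (mod 299)
60^24 ≡ 196 (mod 299)
60^33 ≡ 229 (mod 299)
60^44 ≡ 1 (mod 299) ✓
So ord_299(60) = 44.

44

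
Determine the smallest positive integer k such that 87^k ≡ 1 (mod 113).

By Lagrange's theorem, ord_113(87) divides φ(113) = 113 − 1 = 112 = 2^4 · 7.
Divisors of 112: 1, 2, 4, 7, 8, 14, 16, 28, 56, 112.
Evaluate successive powers at the divisors of 112:
87^1 ≡ 87
87^2 ≡ 111
87^4 ≡ 4
87^7 ≡ 95
87^8 ≡ 16
87^14 ≡ 98
87^16 ≡ 30
87^28 ≡ 112
87^56 ≡ 1
The smallest such exponent is 56, so the order of 87 is 56.

56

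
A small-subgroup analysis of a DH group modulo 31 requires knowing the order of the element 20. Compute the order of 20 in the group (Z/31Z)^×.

15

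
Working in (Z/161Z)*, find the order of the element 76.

22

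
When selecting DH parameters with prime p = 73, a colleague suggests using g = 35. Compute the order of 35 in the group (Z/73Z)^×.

Since 35 ∈ (Z/73Z)^×, its order divides φ(73) = 73 − 1 = 72 = 2^3 · 3^2.
Divisors of 72: 1, 2, 3, 4, 6, 8, 9, 12, 18, 24, 36, 72.
Check 35^d mod 73 for each divisor in increasing order:
35^1 ≡ 35 (mod 73)
35^2 ≡ 57 (mod 73)
35^3 ≡ 24 (mod 73)
35^4 ≡ 37 (mod 73)
35^6 ≡ 65 (mod 73)
35^8 ≡ 55 (mod 73)
35^9 ≡ 27 (mod 73)
35^12 ≡ 64 (mod 73)
35^18 ≡ 72 (mod 73)
35^24 ≡ 8 (mod 73)
35^36 ≡ 1 (mod 73) ✓
So ord_73(35) = 36.

36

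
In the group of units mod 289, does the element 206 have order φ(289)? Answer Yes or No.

φ(289) = φ(17^2) = 17·(17−1) = 272 = 2^4 · 17.
Test 206^(272/q) mod 289 for each prime factor q of 272:
206^136 ≡ 1 (mod 289)  [q = 2: ≡ 1 ✗]
206^16 ≡ 120 (mod 289)  [q = 17: ≢ 1 ✓]
The check at q = 2 fails, so 206 generates a proper subgroup.

No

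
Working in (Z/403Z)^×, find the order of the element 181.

6

Since 181 ∈ (Z/403Z)^×, its order divides φ(403) = φ(13·31) = (13−1)·(31−1) = 12·30 = 360 = 2^3 · 3^2 · 5.
Divisors of 360: 1, 2, 3, 4, 5, 6, 8, 9, 10, 12, 15, 18, 20, 24, 30, 36, 40, 45, 60, 72, 90, 120, 180, 360.
Check 181^d mod 403 for each divisor in increasing order:
181^1 ≡ 181
181^2 ≡ 118
181^3 ≡ 402
181^4 ≡ 222
181^5 ≡ 285
181^6 ≡ 1
Therefore the multiplicative order of 181 modulo 403 is 6.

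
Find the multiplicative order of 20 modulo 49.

The order of 20 must divide φ(49) = φ(7^2) = 7·(7−1) = 42 = 2 · 3 · 7.
Divisors of 42: 1, 2, 3, 6, 7, 14, 21, 42.
Compute 20^d (mod 49) for the divisors d until we hit 1:
20^1 ≡ 20 (mod 49)
20^2 ≡ 8 (mod 49)
20^3 ≡ 13 (mod 49)
20^6 ≡ 22 (mod 49)
20^7 ≡ 48 (mod 49)
20^14 ≡ 1 (mod 49) ✓
Therefore the multiplicative order of 20 modulo 49 is 14.

14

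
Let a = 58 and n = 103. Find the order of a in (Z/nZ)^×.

51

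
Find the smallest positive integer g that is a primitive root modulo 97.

5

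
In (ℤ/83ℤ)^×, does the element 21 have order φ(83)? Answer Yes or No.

No

φ(83) = 83 − 1 = 82 = 2 · 41.
21 is a primitive root mod 83 iff 21^(φ(83)/q) ≢ 1 for every prime q | φ(83), i.e. q ∈ {2, 41}.
21^41 ≡ 1 (mod 83)  [q = 2: ≡ 1 ✗]
21^2 ≡ 26 (mod 83)  [q = 41: ≢ 1 ✓]
21^41 ≡ 1 shows ord(21) | 41, strictly less than φ(83); not a primitive root.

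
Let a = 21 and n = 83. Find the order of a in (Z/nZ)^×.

The order of 21 must divide φ(83) = 83 − 1 = 82 = 2 · 41.
Divisors of 82: 1, 2, 41, 82.
Test each divisor d:
21^1 ≡ 21 (mod 83)
21^2 ≡ 26 (mod 83)
21^41 ≡ 1 (mod 83) ✓
Therefore the multiplicative order of 21 modulo 83 is 41.

41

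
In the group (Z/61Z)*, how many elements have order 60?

16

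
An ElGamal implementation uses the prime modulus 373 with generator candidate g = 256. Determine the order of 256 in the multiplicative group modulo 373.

93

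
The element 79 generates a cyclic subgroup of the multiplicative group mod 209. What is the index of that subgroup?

By Lagrange's theorem, ord_209(79) divides φ(209) = φ(11·19) = (11−1)·(19−1) = 10·18 = 180 = 2^2 · 3^2 · 5.
Divisors of 180: 1, 2, 3, 4, 5, 6, 9, 10, 12, 15, 18, 20, 30, 36, 45, 60, 90, 180.
Test each divisor d:
79^1 ≡ 79
79^2 ≡ 180
79^3 ≡ 8
79^4 ≡ 5
79^5 ≡ 186
79^6 ≡ 64
79^9 ≡ 94
79^10 ≡ 111
79^12 ≡ 125
79^15 ≡ 164
79^18 ≡ 58
79^20 ≡ 199
79^30 ≡ 144
79^36 ≡ 20
79^45 ≡ 208
79^60 ≡ 45
79^90 ≡ 1
Thus |⟨79⟩| = ord(79) = 90.
[(Z/209Z)^× : ⟨79⟩] = 180/90 = 2.

2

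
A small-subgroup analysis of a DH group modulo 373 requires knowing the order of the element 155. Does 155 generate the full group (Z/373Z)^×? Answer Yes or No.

φ(373) = 373 − 1 = 372 = 2^2 · 3 · 31.
An element g generates (Z/373Z)^× iff g^(372/q) ≢ 1 (mod 373) for each prime q ∈ {2, 3, 31}.
155^186 ≡ 372 (mod 373)  [q = 2: ≢ 1 ✓]
155^124 ≡ 284 (mod 373)  [q = 3: ≢ 1 ✓]
155^12 ≡ 215 (mod 373)  [q = 31: ≢ 1 ✓]
Every test exponent gives a nontrivial residue, hence 155 generates the full group.

Yes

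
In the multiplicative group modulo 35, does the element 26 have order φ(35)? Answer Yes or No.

No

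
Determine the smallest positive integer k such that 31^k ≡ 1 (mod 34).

16

By Lagrange's theorem, ord_34(31) divides φ(34) = φ(2)·φ(17) = 1·16 = 16 = 2^4.
Divisors of 16: 1, 2, 4, 8, 16.
Evaluate successive powers at the divisors of 16:
31^1 ≡ 31
31^2 ≡ 9
31^4 ≡ 13
31^8 ≡ 33
31^16 ≡ 1
Hence ord(31) = 16.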